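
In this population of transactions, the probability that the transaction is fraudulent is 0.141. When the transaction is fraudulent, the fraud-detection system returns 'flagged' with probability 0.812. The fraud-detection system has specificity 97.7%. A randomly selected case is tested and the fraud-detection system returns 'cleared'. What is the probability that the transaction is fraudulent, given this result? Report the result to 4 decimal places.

P(H | E) ≈ 0.0306

Let H be the event that the transaction is fraudulent. P(H) = 0.141, so P(¬H) = 0.859. With E the 'cleared' result, P(E|H) = 0.188 and P(E|¬H) = 0.977.
P(E) = 0.188·0.141 + 0.977·0.859 = 0.026508 + 0.83924 = 0.86575.
By Bayes' theorem, P(H|E) = 0.026508 / 0.86575 = 0.0306.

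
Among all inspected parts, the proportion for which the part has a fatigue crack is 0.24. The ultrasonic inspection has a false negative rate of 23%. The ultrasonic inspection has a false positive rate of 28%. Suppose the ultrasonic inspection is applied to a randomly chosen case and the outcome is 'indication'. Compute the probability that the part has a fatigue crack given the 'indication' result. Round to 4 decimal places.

P(H | E) ≈ 0.4648

Write H for 'the part has a fatigue crack'. Prior odds H:¬H = 0.24/0.76 = 0.31579. For the 'indication' outcome, the likelihood ratio is 0.77/0.28 = 2.7500.
Posterior odds = 0.31579 × 2.7500 = 0.86842, so P(H|E) = 0.86842/(1+0.86842) = 0.4648.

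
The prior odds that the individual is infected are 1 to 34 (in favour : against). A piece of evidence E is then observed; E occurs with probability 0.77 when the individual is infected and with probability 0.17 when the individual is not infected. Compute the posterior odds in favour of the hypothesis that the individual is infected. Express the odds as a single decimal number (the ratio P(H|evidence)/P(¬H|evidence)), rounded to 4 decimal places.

Posterior odds ≈ 0.1332

Prior odds = 1/34 = 0.029412.
Likelihood ratio for E = 0.77/0.17 = 4.5294.
Posterior odds = prior odds × LR = 0.13322.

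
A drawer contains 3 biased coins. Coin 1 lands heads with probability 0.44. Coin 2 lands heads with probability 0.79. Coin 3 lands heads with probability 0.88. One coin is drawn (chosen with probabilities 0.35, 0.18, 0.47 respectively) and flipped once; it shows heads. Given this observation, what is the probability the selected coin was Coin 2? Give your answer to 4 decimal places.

Tabulate prior·likelihood by source: [1] prior 0.35, lik 0.44, product 0.1540; [2] prior 0.18, lik 0.79, product 0.1422; [3] prior 0.47, lik 0.88, product 0.4136.
Normalizing constant = 0.70980; the posterior for Coin 2 is its product over the sum, 0.1422/0.70980 = 0.2003.

Posterior probability ≈ 0.2003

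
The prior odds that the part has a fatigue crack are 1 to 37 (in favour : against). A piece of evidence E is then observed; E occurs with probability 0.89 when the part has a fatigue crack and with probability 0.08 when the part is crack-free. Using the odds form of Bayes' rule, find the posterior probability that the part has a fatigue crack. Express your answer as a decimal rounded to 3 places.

Prior odds = 1/37 = 0.027027.
Likelihood ratio for E = 0.89/0.08 = 11.125.
Posterior odds = prior odds × LR = 0.30068.
Posterior probability = odds/(1+odds) = 0.30068/1.3007 = 0.231.

Posterior probability ≈ 0.231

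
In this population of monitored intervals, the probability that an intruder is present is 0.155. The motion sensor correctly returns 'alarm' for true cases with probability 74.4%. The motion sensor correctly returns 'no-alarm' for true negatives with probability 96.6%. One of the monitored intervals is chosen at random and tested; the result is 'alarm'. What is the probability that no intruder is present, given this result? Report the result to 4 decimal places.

Let H be the event that an intruder is present. P(H) = 0.155, so P(¬H) = 0.845. With E the 'alarm' result, P(E|H) = 0.744 and P(E|¬H) = 0.034.
P(E) = 0.744·0.155 + 0.034·0.845 = 0.11532 + 0.028730 = 0.14405.
By Bayes' theorem, P(H|E) = 0.11532 / 0.14405 = 0.8006. Hence P(¬H|E) = 1 − 0.8006 = 0.1994.

P(¬H | E) ≈ 0.1994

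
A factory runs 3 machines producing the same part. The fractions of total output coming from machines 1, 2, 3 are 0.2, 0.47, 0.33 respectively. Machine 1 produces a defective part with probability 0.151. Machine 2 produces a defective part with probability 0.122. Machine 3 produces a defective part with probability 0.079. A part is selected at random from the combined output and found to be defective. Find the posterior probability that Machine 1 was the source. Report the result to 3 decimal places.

Tabulate prior·likelihood by source: [1] prior 0.2, lik 0.151, product 0.03020; [2] prior 0.47, lik 0.122, product 0.05734; [3] prior 0.33, lik 0.079, product 0.02607.
Normalizing constant = 0.11361; the posterior for Machine 1 is its product over the sum, 0.03020/0.11361 = 0.266.

Posterior probability ≈ 0.266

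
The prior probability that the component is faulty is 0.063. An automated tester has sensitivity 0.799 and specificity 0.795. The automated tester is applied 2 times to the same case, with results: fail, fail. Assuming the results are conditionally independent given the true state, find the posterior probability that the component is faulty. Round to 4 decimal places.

Let H be the event that the component is faulty; start with P(H) = 0.063. P('fail'|H) = 0.799, P('fail'|¬H) = 0.205.
Update on result 1 ('fail'): P(H) ← 0.799·0.0630 / (0.799·0.0630 + 0.205·0.9370) = 0.050337/0.24242 = 0.2076.
Update on result 2 ('fail'): P(H) ← 0.799·0.2076 / (0.799·0.2076 + 0.205·0.7924) = 0.16591/0.32834 = 0.5053.

Posterior P(H) ≈ 0.5053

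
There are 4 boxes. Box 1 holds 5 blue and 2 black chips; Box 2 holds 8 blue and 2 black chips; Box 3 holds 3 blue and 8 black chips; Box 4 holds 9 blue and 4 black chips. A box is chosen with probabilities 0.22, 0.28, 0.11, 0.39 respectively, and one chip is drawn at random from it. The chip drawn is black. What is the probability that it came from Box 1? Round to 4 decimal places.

Tabulate prior·likelihood by source: [1] prior 0.22, lik 0.2857, product 0.06286; [2] prior 0.28, lik 0.2, product 0.05600; [3] prior 0.11, lik 0.7273, product 0.08000; [4] prior 0.39, lik 0.3077, product 0.1200.
Normalizing constant = 0.31886; the posterior for Box 1 is its product over the sum, 0.06286/0.31886 = 0.1971.

Posterior probability ≈ 0.1971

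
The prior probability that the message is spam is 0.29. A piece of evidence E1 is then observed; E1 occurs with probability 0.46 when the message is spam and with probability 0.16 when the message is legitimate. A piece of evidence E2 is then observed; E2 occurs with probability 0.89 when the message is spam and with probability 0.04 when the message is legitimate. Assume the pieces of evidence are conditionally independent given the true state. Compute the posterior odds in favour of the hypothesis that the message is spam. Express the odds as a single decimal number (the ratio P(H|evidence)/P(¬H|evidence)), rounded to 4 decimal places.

Posterior odds ≈ 26.1281

Prior odds = 0.29/(1−0.29) = 0.40845.
Likelihood ratio for E1 = 0.46/0.16 = 2.8750.
Likelihood ratio for E2 = 0.89/0.04 = 22.250.
Posterior odds = prior odds × LR₁ × LR₂ = 26.128.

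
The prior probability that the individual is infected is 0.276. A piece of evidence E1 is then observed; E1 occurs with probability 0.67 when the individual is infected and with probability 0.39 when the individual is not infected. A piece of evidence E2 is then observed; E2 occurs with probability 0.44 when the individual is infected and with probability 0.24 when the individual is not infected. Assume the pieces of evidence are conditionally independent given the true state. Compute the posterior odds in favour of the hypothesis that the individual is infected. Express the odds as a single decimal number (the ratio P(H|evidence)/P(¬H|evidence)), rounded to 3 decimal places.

Posterior odds ≈ 1.201

Prior odds = 0.276/(1−0.276) = 0.38122.
Likelihood ratio for E1 = 0.67/0.39 = 1.7179.
Likelihood ratio for E2 = 0.44/0.24 = 1.8333.
Posterior odds = prior odds × LR₁ × LR₂ = 1.2007.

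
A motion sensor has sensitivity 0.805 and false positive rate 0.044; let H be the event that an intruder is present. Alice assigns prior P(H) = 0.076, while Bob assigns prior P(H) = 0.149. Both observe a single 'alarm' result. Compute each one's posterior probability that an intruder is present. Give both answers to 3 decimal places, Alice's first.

Alice: 0.601; Bob: 0.762

P('+'|H) = 0.805, P('+'|¬H) = 0.044.
Alice: numerator 0.805·0.076 = 0.061180; evidence = 0.061180+0.044·0.924 = 0.10184; posterior = 0.601.
Bob: numerator 0.805·0.149 = 0.11994; evidence = 0.11994+0.044·0.851 = 0.15739; posterior = 0.762.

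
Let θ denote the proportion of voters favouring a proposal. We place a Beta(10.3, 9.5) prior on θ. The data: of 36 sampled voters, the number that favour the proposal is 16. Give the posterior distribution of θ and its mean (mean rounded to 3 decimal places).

The binomial likelihood is conjugate to the Beta prior: with 16 successes and 20 failures, the posterior is Beta(10.3+16, 9.5+20) = Beta(26.3, 29.5).
Posterior mean = α/(α+β) = 26.3/55.8 = 0.471.

Posterior: Beta(26.3, 29.5); mean ≈ 0.471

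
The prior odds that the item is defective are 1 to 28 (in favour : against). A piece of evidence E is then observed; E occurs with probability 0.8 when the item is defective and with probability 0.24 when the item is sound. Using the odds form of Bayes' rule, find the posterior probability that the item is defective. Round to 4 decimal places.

Posterior probability ≈ 0.1064

Prior odds = 1/28 = 0.035714.
Likelihood ratio for E = 0.8/0.24 = 3.3333.
Posterior odds = prior odds × LR = 0.11905.
Posterior probability = odds/(1+odds) = 0.11905/1.1190 = 0.1064.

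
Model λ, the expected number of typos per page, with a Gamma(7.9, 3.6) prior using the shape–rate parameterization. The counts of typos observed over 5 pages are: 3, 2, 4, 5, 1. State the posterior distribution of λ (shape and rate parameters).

Posterior: Gamma(shape=22.9, rate=8.6)

The Poisson likelihood adds the total count to the shape and the number of exposure periods to the rate. Here ∑xᵢ = 15 and n = 5, so shape 7.9→22.9 and rate 3.6→8.6.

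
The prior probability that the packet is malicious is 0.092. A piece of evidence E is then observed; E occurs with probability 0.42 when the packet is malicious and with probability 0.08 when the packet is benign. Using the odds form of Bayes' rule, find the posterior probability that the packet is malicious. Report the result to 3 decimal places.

Prior odds = 0.092/(1−0.092) = 0.10132. In log-odds, ln(0.10132) = -2.2895.
Add log likelihood ratio: ln(5.2500) = 1.6582.
Posterior log-odds = -0.63123, so posterior odds = exp(-0.63123) = 0.53194. Converting, P(H|E) = 0.53194/1.5319 = 0.347.

Posterior probability ≈ 0.347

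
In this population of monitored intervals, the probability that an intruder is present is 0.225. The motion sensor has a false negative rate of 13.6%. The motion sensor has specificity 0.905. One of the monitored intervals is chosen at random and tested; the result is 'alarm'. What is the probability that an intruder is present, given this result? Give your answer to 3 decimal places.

P(H | E) ≈ 0.725

Let H be the event that an intruder is present. P(H) = 0.225, so P(¬H) = 0.775. With E the 'alarm' result, P(E|H) = 0.864 and P(E|¬H) = 0.095.
P(E) = 0.864·0.225 + 0.095·0.775 = 0.19440 + 0.073625 = 0.26803.
By Bayes' theorem, P(H|E) = 0.19440 / 0.26803 = 0.725.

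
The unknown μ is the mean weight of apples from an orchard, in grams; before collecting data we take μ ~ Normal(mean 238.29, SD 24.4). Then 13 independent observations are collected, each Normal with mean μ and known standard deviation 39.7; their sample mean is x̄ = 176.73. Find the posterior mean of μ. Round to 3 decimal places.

With known σ, the Normal prior is conjugate. Weight on the data is w = (n/σ²)/(n/σ² + 1/τ₀²) = 0.00824826/(0.00824826+0.00167966) = 0.83081.
Posterior mean = w·x̄ + (1−w)·μ₀ = 0.83081·176.73 + 0.16919·238.29 = 187.145.

Posterior mean ≈ 187.145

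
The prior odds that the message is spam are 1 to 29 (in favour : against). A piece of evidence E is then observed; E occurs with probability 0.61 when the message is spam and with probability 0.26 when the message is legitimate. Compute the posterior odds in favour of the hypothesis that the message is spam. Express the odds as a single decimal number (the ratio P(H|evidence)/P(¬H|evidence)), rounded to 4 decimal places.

Prior odds = 1/29 = 0.034483.
Likelihood ratio for E = 0.61/0.26 = 2.3462.
Posterior odds = prior odds × LR = 0.080902.

Posterior odds ≈ 0.0809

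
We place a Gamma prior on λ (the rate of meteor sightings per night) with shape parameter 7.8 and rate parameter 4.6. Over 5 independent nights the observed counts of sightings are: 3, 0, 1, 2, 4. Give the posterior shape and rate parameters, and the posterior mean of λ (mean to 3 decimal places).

Posterior: Gamma(shape=17.8, rate=9.6); mean ≈ 1.854

The Poisson likelihood adds the total count to the shape and the number of exposure periods to the rate. Here ∑xᵢ = 10 and n = 5, so shape 7.8→17.8 and rate 4.6→9.6.
E[λ | data] = 17.8/9.6 = 1.854.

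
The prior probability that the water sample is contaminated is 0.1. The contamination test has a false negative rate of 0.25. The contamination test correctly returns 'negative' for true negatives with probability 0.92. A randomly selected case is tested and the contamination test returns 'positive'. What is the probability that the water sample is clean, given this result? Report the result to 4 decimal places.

P(¬H | E) ≈ 0.4898

Let H be the event that the water sample is contaminated. P(H) = 0.1, so P(¬H) = 0.9. With E the 'positive' result, P(E|H) = 0.75 and P(E|¬H) = 0.08.
P(E) = 0.75·0.1 + 0.08·0.9 = 0.075000 + 0.072000 = 0.14700.
By Bayes' theorem, P(H|E) = 0.075000 / 0.14700 = 0.5102. Hence P(¬H|E) = 1 − 0.5102 = 0.4898.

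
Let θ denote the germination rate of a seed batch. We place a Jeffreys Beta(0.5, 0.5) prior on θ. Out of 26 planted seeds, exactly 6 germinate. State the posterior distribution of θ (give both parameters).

Posterior: Beta(6.5, 20.5)

Observing 6 successes and 20 failures updates Beta(0.5, 0.5) by adding the success and failure counts to the two shape parameters: α = 0.5+6 = 6.5, β = 0.5+20 = 20.5.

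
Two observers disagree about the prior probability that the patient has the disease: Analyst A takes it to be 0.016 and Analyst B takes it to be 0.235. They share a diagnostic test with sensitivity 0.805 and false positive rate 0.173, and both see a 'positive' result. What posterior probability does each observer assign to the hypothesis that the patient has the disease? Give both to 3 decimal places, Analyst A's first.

P('+'|H) = 0.805, P('+'|¬H) = 0.173.
Analyst A: numerator 0.805·0.016 = 0.012880; evidence = 0.012880+0.173·0.984 = 0.18311; posterior = 0.070.
Analyst B: numerator 0.805·0.235 = 0.18918; evidence = 0.18918+0.173·0.765 = 0.32152; posterior = 0.588.

Analyst A: 0.070; Analyst B: 0.588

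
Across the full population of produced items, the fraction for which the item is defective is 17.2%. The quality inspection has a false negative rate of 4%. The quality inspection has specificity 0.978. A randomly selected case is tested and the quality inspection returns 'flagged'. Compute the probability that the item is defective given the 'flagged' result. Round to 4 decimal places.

Write H for 'the item is defective'. Prior odds H:¬H = 0.172/0.828 = 0.20773. For the 'flagged' outcome, the likelihood ratio is 0.96/0.022 = 43.636.
Posterior odds = 0.20773 × 43.636 = 9.0646, so P(H|E) = 9.0646/(1+9.0646) = 0.9006.

P(H | E) ≈ 0.9006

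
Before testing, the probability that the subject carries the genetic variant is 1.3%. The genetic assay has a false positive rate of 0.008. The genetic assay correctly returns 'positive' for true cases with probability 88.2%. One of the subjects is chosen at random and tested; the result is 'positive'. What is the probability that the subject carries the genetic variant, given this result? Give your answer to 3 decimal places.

Let H be the event that the subject carries the genetic variant. P(H) = 0.013, so P(¬H) = 0.987. With E the 'positive' result, P(E|H) = 0.882 and P(E|¬H) = 0.008.
P(E) = 0.882·0.013 + 0.008·0.987 = 0.011466 + 0.0078960 = 0.019362.
By Bayes' theorem, P(H|E) = 0.011466 / 0.019362 = 0.592.

P(H | E) ≈ 0.592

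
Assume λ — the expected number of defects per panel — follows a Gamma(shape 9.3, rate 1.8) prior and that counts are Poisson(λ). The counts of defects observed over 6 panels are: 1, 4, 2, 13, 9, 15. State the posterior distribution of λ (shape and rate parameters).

The Poisson likelihood adds the total count to the shape and the number of exposure periods to the rate. Here ∑xᵢ = 44 and n = 6, so shape 9.3→53.3 and rate 1.8→7.8.

Posterior: Gamma(shape=53.3, rate=7.8)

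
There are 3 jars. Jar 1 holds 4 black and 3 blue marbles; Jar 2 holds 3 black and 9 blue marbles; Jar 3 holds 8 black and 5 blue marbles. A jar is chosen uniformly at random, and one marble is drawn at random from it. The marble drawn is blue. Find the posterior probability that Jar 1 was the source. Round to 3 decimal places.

Posterior probability ≈ 0.274

P(blue|Jar 1) = 0.4286; P(blue|Jar 2) = 0.75; P(blue|Jar 3) = 0.3846.
Prior × likelihood for each source: 0.333333·0.4286=0.1429, 0.333333·0.75=0.2500, 0.333333·0.3846=0.1282. Summing gives P(blue) = 0.52106.
P(Jar 1 | blue) = 0.1429 / 0.52106 = 0.274.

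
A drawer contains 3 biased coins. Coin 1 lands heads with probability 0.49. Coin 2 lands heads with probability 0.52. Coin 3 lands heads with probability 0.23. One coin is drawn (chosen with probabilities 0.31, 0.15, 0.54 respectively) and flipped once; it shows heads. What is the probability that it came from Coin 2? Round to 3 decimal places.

Posterior probability ≈ 0.220

Tabulate prior·likelihood by source: [1] prior 0.31, lik 0.49, product 0.1519; [2] prior 0.15, lik 0.52, product 0.07800; [3] prior 0.54, lik 0.23, product 0.1242.
Normalizing constant = 0.35410; the posterior for Coin 2 is its product over the sum, 0.07800/0.35410 = 0.220.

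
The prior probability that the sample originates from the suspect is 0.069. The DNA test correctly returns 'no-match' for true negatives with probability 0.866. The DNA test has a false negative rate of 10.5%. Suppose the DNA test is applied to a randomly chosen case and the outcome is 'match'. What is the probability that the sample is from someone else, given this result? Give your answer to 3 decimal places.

Write H for 'the sample originates from the suspect'. Prior odds H:¬H = 0.069/0.931 = 0.074114. For the 'match' outcome, the likelihood ratio is 0.895/0.134 = 6.6791.
Posterior odds = 0.074114 × 6.6791 = 0.49501, so P(H|E) = 0.49501/(1+0.49501) = 0.331. Then P(¬H|E) = 1 − 0.331 = 0.669.

P(¬H | E) ≈ 0.669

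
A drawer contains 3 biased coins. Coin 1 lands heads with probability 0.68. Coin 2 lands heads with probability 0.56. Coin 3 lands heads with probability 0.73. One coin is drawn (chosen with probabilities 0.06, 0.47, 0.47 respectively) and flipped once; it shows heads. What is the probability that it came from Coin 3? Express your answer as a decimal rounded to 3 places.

Posterior probability ≈ 0.530

P(heads|C1) = 0.68; P(heads|C2) = 0.56; P(heads|C3) = 0.73.
Prior × likelihood for each source: 0.06·0.68=0.04080, 0.47·0.56=0.2632, 0.47·0.73=0.3431. Summing gives P(heads) = 0.64710.
P(Coin 3 | heads) = 0.3431 / 0.64710 = 0.530.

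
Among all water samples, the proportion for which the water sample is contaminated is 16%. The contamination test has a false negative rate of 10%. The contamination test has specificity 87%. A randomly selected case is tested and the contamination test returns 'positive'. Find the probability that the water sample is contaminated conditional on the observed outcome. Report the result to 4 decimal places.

Let H be the event that the water sample is contaminated. P(H) = 0.16, so P(¬H) = 0.84. With E the 'positive' result, P(E|H) = 0.9 and P(E|¬H) = 0.13.
P(E) = 0.9·0.16 + 0.13·0.84 = 0.14400 + 0.10920 = 0.25320.
By Bayes' theorem, P(H|E) = 0.14400 / 0.25320 = 0.5687.

P(H | E) ≈ 0.5687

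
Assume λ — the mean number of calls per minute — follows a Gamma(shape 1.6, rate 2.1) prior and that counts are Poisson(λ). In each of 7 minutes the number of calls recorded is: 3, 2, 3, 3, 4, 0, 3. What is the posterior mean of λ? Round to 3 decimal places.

Total count ∑xᵢ = 18 over n = 7 minutes.
Gamma is conjugate to the Poisson likelihood: posterior is Gamma(shape = 1.6+18 = 19.6, rate = 2.1+7 = 9.1).
Posterior mean = shape/rate = 19.6/9.1 = 2.154.

Posterior mean ≈ 2.154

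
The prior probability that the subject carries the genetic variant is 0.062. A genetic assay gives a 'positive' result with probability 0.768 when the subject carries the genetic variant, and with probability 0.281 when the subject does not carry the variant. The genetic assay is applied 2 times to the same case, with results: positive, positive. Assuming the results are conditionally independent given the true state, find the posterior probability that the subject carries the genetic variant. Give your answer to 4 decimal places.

Let H be the event that the subject carries the genetic variant; start with P(H) = 0.062. P('positive'|H) = 0.768, P('positive'|¬H) = 0.281.
Update on result 1 ('positive'): P(H) ← 0.768·0.0620 / (0.768·0.0620 + 0.281·0.9380) = 0.047616/0.31119 = 0.1530.
Update on result 2 ('positive'): P(H) ← 0.768·0.1530 / (0.768·0.1530 + 0.281·0.8470) = 0.11751/0.35552 = 0.3305.

Posterior P(H) ≈ 0.3305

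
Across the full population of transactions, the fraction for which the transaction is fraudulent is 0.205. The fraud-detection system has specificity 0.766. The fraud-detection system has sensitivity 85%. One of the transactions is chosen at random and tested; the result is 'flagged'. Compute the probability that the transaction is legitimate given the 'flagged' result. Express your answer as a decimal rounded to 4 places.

P(¬H | E) ≈ 0.5163

Let H be the event that the transaction is fraudulent. P(H) = 0.205, so P(¬H) = 0.795. With E the 'flagged' result, P(E|H) = 0.85 and P(E|¬H) = 0.234.
P(E) = 0.85·0.205 + 0.234·0.795 = 0.17425 + 0.18603 = 0.36028.
By Bayes' theorem, P(H|E) = 0.17425 / 0.36028 = 0.4837. Hence P(¬H|E) = 1 − 0.4837 = 0.5163.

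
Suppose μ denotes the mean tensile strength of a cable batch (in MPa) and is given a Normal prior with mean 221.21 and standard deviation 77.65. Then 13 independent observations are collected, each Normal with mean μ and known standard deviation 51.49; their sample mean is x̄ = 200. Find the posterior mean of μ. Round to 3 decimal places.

Posterior mean ≈ 200.694

With known σ, the Normal prior is conjugate. Weight on the data is w = (n/σ²)/(n/σ² + 1/τ₀²) = 0.00490340/(0.00490340+0.00016585) = 0.96728.
Posterior mean = w·x̄ + (1−w)·μ₀ = 0.96728·200 + 0.032717·221.21 = 200.694.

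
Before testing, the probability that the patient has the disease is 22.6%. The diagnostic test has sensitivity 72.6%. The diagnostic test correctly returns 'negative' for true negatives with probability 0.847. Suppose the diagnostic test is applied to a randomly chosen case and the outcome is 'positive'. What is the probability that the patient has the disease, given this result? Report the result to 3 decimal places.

Write H for 'the patient has the disease'. Prior odds H:¬H = 0.226/0.774 = 0.29199. For the 'positive' outcome, the likelihood ratio is 0.726/0.153 = 4.7451.
Posterior odds = 0.29199 × 4.7451 = 1.3855, so P(H|E) = 1.3855/(1+1.3855) = 0.581.

P(H | E) ≈ 0.581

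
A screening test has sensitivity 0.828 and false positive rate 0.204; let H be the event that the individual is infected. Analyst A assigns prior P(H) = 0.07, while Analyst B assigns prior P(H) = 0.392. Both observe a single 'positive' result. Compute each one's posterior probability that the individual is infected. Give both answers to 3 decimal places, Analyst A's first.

P('+'|H) = 0.828, P('+'|¬H) = 0.204.
Analyst A: numerator 0.828·0.07 = 0.057960; evidence = 0.057960+0.204·0.93 = 0.24768; posterior = 0.234.
Analyst B: numerator 0.828·0.392 = 0.32458; evidence = 0.32458+0.204·0.608 = 0.44861; posterior = 0.724.

Analyst A: 0.234; Analyst B: 0.724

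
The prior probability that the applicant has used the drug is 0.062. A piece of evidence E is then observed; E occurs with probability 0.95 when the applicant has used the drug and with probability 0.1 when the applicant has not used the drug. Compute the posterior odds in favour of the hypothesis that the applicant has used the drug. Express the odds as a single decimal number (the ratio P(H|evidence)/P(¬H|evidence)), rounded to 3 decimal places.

Prior odds = 0.062/(1−0.062) = 0.066098. In log-odds, ln(0.066098) = -2.7166.
Add log likelihood ratio: ln(9.5000) = 2.2513.
Posterior log-odds = -0.46532, so posterior odds = exp(-0.46532) = 0.62793.

Posterior odds ≈ 0.628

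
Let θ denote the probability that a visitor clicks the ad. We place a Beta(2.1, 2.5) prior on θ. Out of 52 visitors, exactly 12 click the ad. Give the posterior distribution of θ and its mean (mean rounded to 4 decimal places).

Posterior: Beta(14.1, 42.5); mean ≈ 0.2491

Observing 12 successes and 40 failures updates Beta(2.1, 2.5) by adding the success and failure counts to the two shape parameters: α = 2.1+12 = 14.1, β = 2.5+40 = 42.5.
E[θ | data] = 14.1/(14.1+42.5) = 0.2491.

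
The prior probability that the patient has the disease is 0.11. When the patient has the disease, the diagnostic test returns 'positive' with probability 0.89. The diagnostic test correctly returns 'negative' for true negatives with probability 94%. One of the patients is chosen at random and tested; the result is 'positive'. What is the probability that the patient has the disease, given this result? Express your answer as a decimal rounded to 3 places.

P(H | E) ≈ 0.647

Write H for 'the patient has the disease'. Prior odds H:¬H = 0.11/0.89 = 0.12360. For the 'positive' outcome, the likelihood ratio is 0.89/0.06 = 14.833.
Posterior odds = 0.12360 × 14.833 = 1.8333, so P(H|E) = 1.8333/(1+1.8333) = 0.647.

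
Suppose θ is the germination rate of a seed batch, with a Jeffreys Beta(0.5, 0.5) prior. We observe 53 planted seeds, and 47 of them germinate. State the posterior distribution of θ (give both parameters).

The binomial likelihood is conjugate to the Beta prior: with 47 successes and 6 failures, the posterior is Beta(0.5+47, 0.5+6) = Beta(47.5, 6.5).

Posterior: Beta(47.5, 6.5)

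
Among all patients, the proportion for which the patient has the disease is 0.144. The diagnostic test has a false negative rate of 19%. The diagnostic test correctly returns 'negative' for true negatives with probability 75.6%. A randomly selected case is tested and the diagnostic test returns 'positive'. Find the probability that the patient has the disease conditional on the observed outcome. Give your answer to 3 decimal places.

P(H | E) ≈ 0.358

Let H be the event that the patient has the disease. P(H) = 0.144, so P(¬H) = 0.856. With E the 'positive' result, P(E|H) = 0.81 and P(E|¬H) = 0.244.
P(E) = 0.81·0.144 + 0.244·0.856 = 0.11664 + 0.20886 = 0.32550.
By Bayes' theorem, P(H|E) = 0.11664 / 0.32550 = 0.358.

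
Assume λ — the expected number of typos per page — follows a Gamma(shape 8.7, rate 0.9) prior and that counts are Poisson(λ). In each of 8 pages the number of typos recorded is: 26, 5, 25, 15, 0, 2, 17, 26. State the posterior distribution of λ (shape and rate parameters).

Total count ∑xᵢ = 116 over n = 8 pages.
Gamma is conjugate to the Poisson likelihood: posterior is Gamma(shape = 8.7+116 = 124.7, rate = 0.9+8 = 8.9).

Posterior: Gamma(shape=124.7, rate=8.9)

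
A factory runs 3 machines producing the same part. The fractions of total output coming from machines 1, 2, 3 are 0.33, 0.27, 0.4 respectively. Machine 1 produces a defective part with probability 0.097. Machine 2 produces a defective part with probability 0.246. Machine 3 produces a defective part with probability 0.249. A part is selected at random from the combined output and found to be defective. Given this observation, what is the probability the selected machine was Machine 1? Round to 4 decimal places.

Tabulate prior·likelihood by source: [1] prior 0.33, lik 0.097, product 0.03201; [2] prior 0.27, lik 0.246, product 0.06642; [3] prior 0.4, lik 0.249, product 0.09960.
Normalizing constant = 0.19803; the posterior for Machine 1 is its product over the sum, 0.03201/0.19803 = 0.1616.

Posterior probability ≈ 0.1616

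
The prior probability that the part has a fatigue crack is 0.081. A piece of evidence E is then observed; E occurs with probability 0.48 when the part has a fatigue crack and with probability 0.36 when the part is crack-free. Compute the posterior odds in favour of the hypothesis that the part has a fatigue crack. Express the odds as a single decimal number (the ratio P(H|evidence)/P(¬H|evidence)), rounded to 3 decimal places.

Posterior odds ≈ 0.118

Prior odds = 0.081/(1−0.081) = 0.088139.
Likelihood ratio for E = 0.48/0.36 = 1.3333.
Posterior odds = prior odds × LR = 0.11752.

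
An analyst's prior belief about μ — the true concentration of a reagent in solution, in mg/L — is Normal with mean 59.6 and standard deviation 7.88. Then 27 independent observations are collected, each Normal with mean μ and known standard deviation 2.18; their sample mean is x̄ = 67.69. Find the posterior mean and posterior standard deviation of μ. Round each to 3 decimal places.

Prior precision 1/τ₀² = 1/7.88² = 0.0161045; data precision n/σ² = 27/2.18² = 5.68134.
Posterior precision = 0.0161045 + 5.68134 = 5.69744, giving posterior SD = 1/√5.69744 = 0.419.
Posterior mean = (0.0161045·59.6 + 5.68134·67.69) / 5.69744 = 67.667.

Posterior mean ≈ 67.667; posterior SD ≈ 0.419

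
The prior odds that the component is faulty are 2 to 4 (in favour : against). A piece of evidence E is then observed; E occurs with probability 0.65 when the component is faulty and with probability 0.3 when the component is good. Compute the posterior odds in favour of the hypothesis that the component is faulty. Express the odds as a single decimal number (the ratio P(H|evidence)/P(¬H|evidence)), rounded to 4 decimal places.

Posterior odds ≈ 1.0833

Prior odds = 2/4 = 0.50000. In log-odds, ln(0.50000) = -0.69315.
Add log likelihood ratio: ln(2.1667) = 0.77319.
Posterior log-odds = 0.080043, so posterior odds = exp(0.080043) = 1.0833.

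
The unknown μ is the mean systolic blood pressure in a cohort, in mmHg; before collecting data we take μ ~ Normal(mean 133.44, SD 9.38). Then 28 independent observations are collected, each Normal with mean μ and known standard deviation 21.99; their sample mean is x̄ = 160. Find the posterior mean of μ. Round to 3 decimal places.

Prior precision 1/τ₀² = 1/9.38² = 0.0113657; data precision n/σ² = 28/21.99² = 0.0579039.
Posterior precision = 0.0113657 + 0.0579039 = 0.0692695.
Posterior mean = (0.0113657·133.44 + 0.0579039·160) / 0.0692695 = 155.642.

Posterior mean ≈ 155.642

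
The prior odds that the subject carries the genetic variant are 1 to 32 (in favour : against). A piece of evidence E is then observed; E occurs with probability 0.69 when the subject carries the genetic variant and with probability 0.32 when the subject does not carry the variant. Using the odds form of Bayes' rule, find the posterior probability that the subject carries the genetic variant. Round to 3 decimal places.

Posterior probability ≈ 0.063

Prior odds = 1/32 = 0.031250. In log-odds, ln(0.031250) = -3.4657.
Add log likelihood ratio: ln(2.1562) = 0.76837.
Posterior log-odds = -2.6974, so posterior odds = exp(-2.6974) = 0.067383. Converting, P(H|E) = 0.067383/1.0674 = 0.063.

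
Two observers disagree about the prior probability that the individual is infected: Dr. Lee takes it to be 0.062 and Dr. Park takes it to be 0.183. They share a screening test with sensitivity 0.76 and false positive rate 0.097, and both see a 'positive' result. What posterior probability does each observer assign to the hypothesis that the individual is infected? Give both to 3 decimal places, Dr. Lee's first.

P('+'|H) = 0.76, P('+'|¬H) = 0.097.
Dr. Lee: numerator 0.76·0.062 = 0.047120; evidence = 0.047120+0.097·0.938 = 0.13811; posterior = 0.341.
Dr. Park: numerator 0.76·0.183 = 0.13908; evidence = 0.13908+0.097·0.817 = 0.21833; posterior = 0.637.

Dr. Lee: 0.341; Dr. Park: 0.637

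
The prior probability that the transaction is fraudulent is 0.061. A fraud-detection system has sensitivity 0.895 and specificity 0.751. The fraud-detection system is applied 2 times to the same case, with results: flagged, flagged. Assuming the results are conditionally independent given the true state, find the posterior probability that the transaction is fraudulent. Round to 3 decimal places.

Posterior P(H) ≈ 0.456

Let H be the event that the transaction is fraudulent; start with P(H) = 0.061. P('flagged'|H) = 0.895, P('flagged'|¬H) = 0.249.
Update on result 1 ('flagged'): P(H) ← 0.895·0.0610 / (0.895·0.0610 + 0.249·0.9390) = 0.054595/0.28841 = 0.1893.
Update on result 2 ('flagged'): P(H) ← 0.895·0.1893 / (0.895·0.1893 + 0.249·0.8107) = 0.16942/0.37129 = 0.4563.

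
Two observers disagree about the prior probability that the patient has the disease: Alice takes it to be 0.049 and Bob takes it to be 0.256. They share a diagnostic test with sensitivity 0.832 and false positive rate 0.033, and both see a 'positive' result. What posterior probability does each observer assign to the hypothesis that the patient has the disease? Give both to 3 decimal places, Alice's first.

The likelihood ratio for a 'positive' result is 0.832/0.033 = 25.212.
Alice: prior odds 0.049/0.951 = 0.051525; posterior odds 1.2990; posterior probability 0.565.
Bob: prior odds 0.256/0.744 = 0.34409; posterior odds 8.6751; posterior probability 0.897.

Alice: 0.565; Bob: 0.897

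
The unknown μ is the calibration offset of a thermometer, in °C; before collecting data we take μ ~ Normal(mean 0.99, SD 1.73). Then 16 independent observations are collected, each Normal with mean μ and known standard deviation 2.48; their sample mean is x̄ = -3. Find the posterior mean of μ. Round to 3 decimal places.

Prior precision 1/τ₀² = 1/1.73² = 0.334124; data precision n/σ² = 16/2.48² = 2.60146.
Posterior precision = 0.334124 + 2.60146 = 2.93558.
Posterior mean = (0.334124·0.99 + 2.60146·-3) / 2.93558 = -2.546.

Posterior mean ≈ -2.546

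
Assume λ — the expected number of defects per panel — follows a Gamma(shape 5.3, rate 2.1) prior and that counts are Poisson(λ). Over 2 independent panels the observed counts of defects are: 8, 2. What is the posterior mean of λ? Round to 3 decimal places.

The Poisson likelihood adds the total count to the shape and the number of exposure periods to the rate. Here ∑xᵢ = 10 and n = 2, so shape 5.3→15.3 and rate 2.1→4.1.
Posterior mean = shape/rate = 15.3/4.1 = 3.732.

Posterior mean ≈ 3.732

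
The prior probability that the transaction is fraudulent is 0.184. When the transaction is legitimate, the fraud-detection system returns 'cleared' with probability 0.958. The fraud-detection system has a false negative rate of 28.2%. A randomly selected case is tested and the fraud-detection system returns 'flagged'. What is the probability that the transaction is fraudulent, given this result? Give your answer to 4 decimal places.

Write H for 'the transaction is fraudulent'. Prior odds H:¬H = 0.184/0.816 = 0.22549. For the 'flagged' outcome, the likelihood ratio is 0.718/0.042 = 17.095.
Posterior odds = 0.22549 × 17.095 = 3.8548, so P(H|E) = 3.8548/(1+3.8548) = 0.7940.

P(H | E) ≈ 0.7940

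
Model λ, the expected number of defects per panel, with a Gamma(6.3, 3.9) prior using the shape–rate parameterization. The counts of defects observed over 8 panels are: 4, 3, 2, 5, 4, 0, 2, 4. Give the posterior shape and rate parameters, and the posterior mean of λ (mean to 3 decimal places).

Posterior: Gamma(shape=30.3, rate=11.9); mean ≈ 2.546

The Poisson likelihood adds the total count to the shape and the number of exposure periods to the rate. Here ∑xᵢ = 24 and n = 8, so shape 6.3→30.3 and rate 3.9→11.9.
E[λ | data] = 30.3/11.9 = 2.546.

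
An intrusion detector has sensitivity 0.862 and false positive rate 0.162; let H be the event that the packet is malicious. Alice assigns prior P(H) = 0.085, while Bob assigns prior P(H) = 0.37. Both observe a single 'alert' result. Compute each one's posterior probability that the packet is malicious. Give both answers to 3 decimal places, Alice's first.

P('+'|H) = 0.862, P('+'|¬H) = 0.162.
Alice: numerator 0.862·0.085 = 0.073270; evidence = 0.073270+0.162·0.915 = 0.22150; posterior = 0.331.
Bob: numerator 0.862·0.37 = 0.31894; evidence = 0.31894+0.162·0.63 = 0.42100; posterior = 0.758.

Alice: 0.331; Bob: 0.758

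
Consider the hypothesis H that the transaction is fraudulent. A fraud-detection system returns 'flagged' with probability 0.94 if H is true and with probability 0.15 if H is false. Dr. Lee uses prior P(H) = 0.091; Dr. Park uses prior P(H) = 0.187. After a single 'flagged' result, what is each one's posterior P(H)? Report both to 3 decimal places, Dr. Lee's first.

Dr. Lee: 0.386; Dr. Park: 0.590

P('+'|H) = 0.94, P('+'|¬H) = 0.15.
Dr. Lee: numerator 0.94·0.091 = 0.085540; evidence = 0.085540+0.15·0.909 = 0.22189; posterior = 0.386.
Dr. Park: numerator 0.94·0.187 = 0.17578; evidence = 0.17578+0.15·0.813 = 0.29773; posterior = 0.590.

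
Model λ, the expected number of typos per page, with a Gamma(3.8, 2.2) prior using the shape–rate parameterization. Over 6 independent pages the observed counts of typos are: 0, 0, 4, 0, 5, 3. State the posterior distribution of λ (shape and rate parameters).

Total count ∑xᵢ = 12 over n = 6 pages.
Gamma is conjugate to the Poisson likelihood: posterior is Gamma(shape = 3.8+12 = 15.8, rate = 2.2+6 = 8.2).

Posterior: Gamma(shape=15.8, rate=8.2)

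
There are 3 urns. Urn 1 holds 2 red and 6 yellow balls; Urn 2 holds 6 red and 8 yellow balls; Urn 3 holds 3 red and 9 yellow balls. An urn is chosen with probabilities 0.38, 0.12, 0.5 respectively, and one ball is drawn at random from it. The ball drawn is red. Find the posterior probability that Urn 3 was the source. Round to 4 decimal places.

P(red|Urn 1) = 0.25; P(red|Urn 2) = 0.4286; P(red|Urn 3) = 0.25.
Prior × likelihood for each source: 0.38·0.25=0.09500, 0.12·0.4286=0.05143, 0.5·0.25=0.1250. Summing gives P(red) = 0.27143.
P(Urn 3 | red) = 0.1250 / 0.27143 = 0.4605.

Posterior probability ≈ 0.4605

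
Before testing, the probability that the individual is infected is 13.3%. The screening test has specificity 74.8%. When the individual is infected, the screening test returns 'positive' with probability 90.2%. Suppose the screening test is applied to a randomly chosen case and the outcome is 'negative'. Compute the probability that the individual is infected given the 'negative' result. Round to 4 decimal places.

Write H for 'the individual is infected'. Prior odds H:¬H = 0.133/0.867 = 0.15340. For the 'negative' outcome, the likelihood ratio is 0.098/0.748 = 0.13102.
Posterior odds = 0.15340 × 0.13102 = 0.020098, so P(H|E) = 0.020098/(1+0.020098) = 0.0197.

P(H | E) ≈ 0.0197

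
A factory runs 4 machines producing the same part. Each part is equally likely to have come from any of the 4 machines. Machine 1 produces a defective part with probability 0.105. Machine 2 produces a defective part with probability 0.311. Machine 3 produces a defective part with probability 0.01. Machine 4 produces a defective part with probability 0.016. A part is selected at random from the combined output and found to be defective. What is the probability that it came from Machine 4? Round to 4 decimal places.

Tabulate prior·likelihood by source: [1] prior 0.25, lik 0.105, product 0.02625; [2] prior 0.25, lik 0.311, product 0.07775; [3] prior 0.25, lik 0.01, product 0.002500; [4] prior 0.25, lik 0.016, product 0.004000.
Normalizing constant = 0.11050; the posterior for Machine 4 is its product over the sum, 0.004000/0.11050 = 0.0362.

Posterior probability ≈ 0.0362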